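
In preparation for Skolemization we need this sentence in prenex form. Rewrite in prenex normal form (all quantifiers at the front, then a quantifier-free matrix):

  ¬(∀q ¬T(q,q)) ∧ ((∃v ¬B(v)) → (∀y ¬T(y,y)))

∃q ∀v ∀y (T(q,q) ∧ (B(v) ∨ ¬T(y,y)))

First replace A → B with ¬A ∨ B.
  ¬(∀q ¬T(q,q)) ∧ (¬(∃v ¬B(v)) ∨ (∀y ¬T(y,y)))
Drive negations inward (¬∀x A ≡ ∃x ¬A, ¬∃x A ≡ ∀x ¬A, De Morgan for ∧/∨):
  (∃q T(q,q)) ∧ ((∀v B(v)) ∨ (∀y ¬T(y,y)))
Extract every quantifier outward, since the variables are now distinct and don't occur free across branches:
  ∃q ∀v ∀y (T(q,q) ∧ (B(v) ∨ ¬T(y,y)))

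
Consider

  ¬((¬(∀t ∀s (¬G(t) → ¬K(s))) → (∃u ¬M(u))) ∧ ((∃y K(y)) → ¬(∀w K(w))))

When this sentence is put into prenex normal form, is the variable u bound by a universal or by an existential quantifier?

Eliminate → and ↔ using ¬ and ∨.
  ¬((¬¬(∀t ∀s (¬¬G(t) ∨ ¬K(s))) ∨ (∃u ¬M(u))) ∧ (¬(∃y K(y)) ∨ ¬(∀w K(w))))
Push ¬ through the quantifiers and connectives to reach negation normal form:
  (∃t ∃s (¬G(t) ∧ K(s))) ∧ (∀u M(u)) ∨ (∃y K(y)) ∧ (∀w K(w))
Extract every quantifier outward, since the variables are now distinct and don't occur free across branches:
  ∃t ∃s ∀u ∃y ∀w (¬G(t) ∧ K(s) ∧ M(u) ∨ K(y) ∧ K(w))
The quantifier ∃u sits under an odd number of negations (counting the antecedent side of each →), so it flips to ∀u.

universal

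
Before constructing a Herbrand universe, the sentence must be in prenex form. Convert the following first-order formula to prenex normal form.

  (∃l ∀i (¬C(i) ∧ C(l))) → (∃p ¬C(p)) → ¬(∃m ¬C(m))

Eliminate → and ↔ using ¬ and ∨.
  ¬(∃l ∀i (¬C(i) ∧ C(l))) ∨ ¬(∃p ¬C(p)) ∨ ¬(∃m ¬C(m))
Drive negations inward (¬∀x A ≡ ∃x ¬A, ¬∃x A ≡ ∀x ¬A, De Morgan for ∧/∨):
  (∀l ∃i (C(i) ∨ ¬C(l))) ∨ (∀p C(p)) ∨ (∀m C(m))
Extract every quantifier outward, since the variables are now distinct and don't occur free across branches:
  ∀l ∃i ∀p ∀m (C(i) ∨ ¬C(l) ∨ C(p) ∨ C(m))

∀l ∃i ∀p ∀m (C(i) ∨ ¬C(l) ∨ C(p) ∨ C(m))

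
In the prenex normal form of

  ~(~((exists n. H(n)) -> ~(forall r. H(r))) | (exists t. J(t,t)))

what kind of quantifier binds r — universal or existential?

existential

Rewrite implications/biconditionals: A → B as ¬A ∨ B.
  ~(~(~(exists n. H(n)) | ~(forall r. H(r))) | (exists t. J(t,t)))
Push ¬ through the quantifiers and connectives to reach negation normal form:
  ((forall n. ~H(n)) | (exists r. ~H(r))) & (forall t. ~J(t,t))
All bound variables are already distinct, so no renaming is needed.
Extract every quantifier outward, since the variables are now distinct and don't occur free across branches:
  forall n. exists r. forall t. ((~H(n) | ~H(r)) & ~J(t,t))
The quantifier forall r sits under an odd number of negations (counting the antecedent side of each →), so it flips to exists r.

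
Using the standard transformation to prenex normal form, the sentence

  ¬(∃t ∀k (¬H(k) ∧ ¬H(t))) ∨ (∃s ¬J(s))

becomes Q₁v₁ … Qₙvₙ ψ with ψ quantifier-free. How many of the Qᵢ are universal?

Push ¬ through the quantifiers and connectives to reach negation normal form:
  (∀t ∃k (H(k) ∨ H(t))) ∨ (∃s ¬J(s))
All bound variables are already distinct, so no renaming is needed.
Finally move all quantifiers to the prefix:
  ∀t ∃k ∃s (H(k) ∨ H(t) ∨ ¬J(s))
The prefix is ∀t ∃k ∃s: 1 universal, 2 existential.

1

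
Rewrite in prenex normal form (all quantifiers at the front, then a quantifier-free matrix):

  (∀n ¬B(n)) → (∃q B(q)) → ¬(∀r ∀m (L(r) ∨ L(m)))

Rewrite implications/biconditionals: A → B as ¬A ∨ B.
  ¬(∀n ¬B(n)) ∨ ¬(∃q B(q)) ∨ ¬(∀r ∀m (L(r) ∨ L(m)))
Push ¬ through the quantifiers and connectives to reach negation normal form:
  (∃n B(n)) ∨ (∀q ¬B(q)) ∨ (∃r ∃m (¬L(r) ∧ ¬L(m)))
All bound variables are already distinct, so no renaming is needed.
Extract every quantifier outward, since the variables are now distinct and don't occur free across branches:
  ∃n ∀q ∃r ∃m (B(n) ∨ ¬B(q) ∨ ¬L(r) ∧ ¬L(m))

∃n ∀q ∃r ∃m (B(n) ∨ ¬B(q) ∨ ¬L(r) ∧ ¬L(m))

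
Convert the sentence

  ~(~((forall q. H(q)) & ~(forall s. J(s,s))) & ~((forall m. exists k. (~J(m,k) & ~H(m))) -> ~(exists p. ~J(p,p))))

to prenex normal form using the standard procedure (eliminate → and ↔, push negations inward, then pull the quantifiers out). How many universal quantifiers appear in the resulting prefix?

3

First replace A → B with ¬A ∨ B.
  ~(~((forall q. H(q)) & ~(forall s. J(s,s))) & ~(~(forall m. exists k. (~J(m,k) & ~H(m))) | ~(exists p. ~J(p,p))))
Move each ¬ inward, flipping quantifiers it crosses:
  (forall q. H(q)) & (exists s. ~J(s,s)) | (exists m. forall k. (J(m,k) | H(m))) | (forall p. J(p,p))
All bound variables are already distinct, so no renaming is needed.
Pull the quantifiers to the front (each side's bound variable is not free in the other side):
  forall q. exists s. exists m. forall k. forall p. (H(q) & ~J(s,s) | J(m,k) | H(m) | J(p,p))
The prefix is forall q exists s exists m forall k forall p: 3 universal, 2 existential.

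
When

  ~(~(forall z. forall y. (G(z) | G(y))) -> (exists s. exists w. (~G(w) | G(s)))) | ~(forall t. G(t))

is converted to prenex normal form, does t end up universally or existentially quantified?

existential

Eliminate → and ↔ using ¬ and ∨.
  ~(~~(forall z. forall y. (G(z) | G(y))) | (exists s. exists w. (~G(w) | G(s)))) | ~(forall t. G(t))
Push ¬ through the quantifiers and connectives to reach negation normal form:
  (exists z. exists y. (~G(z) & ~G(y))) & (forall s. forall w. (G(w) & ~G(s))) | (exists t. ~G(t))
All bound variables are already distinct, so no renaming is needed.
Extract every quantifier outward, since the variables are now distinct and don't occur free across branches:
  exists z. exists y. forall s. forall w. exists t. (~G(z) & ~G(y) & G(w) & ~G(s) | ~G(t))
The quantifier forall t sits under an odd number of negations (counting the antecedent side of each →), so it flips to exists t.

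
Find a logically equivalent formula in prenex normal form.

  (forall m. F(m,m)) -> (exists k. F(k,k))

exists m. exists k. (~F(m,m) | F(k,k))

First replace A → B with ¬A ∨ B.
  ~(forall m. F(m,m)) | (exists k. F(k,k))
Drive negations inward (¬∀x A ≡ ∃x ¬A, ¬∃x A ≡ ∀x ¬A, De Morgan for ∧/∨):
  (exists m. ~F(m,m)) | (exists k. F(k,k))
All bound variables are already distinct, so no renaming is needed.
Finally move all quantifiers to the prefix:
  exists m. exists k. (~F(m,m) | F(k,k))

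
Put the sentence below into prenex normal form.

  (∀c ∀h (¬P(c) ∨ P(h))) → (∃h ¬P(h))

Eliminate → and ↔ using ¬ and ∨.
  ¬(∀c ∀h (¬P(c) ∨ P(h))) ∨ (∃h ¬P(h))
Move each ¬ inward, flipping quantifiers it crosses:
  (∃c ∃h (P(c) ∧ ¬P(h))) ∨ (∃h ¬P(h))
Rename bound variables to avoid capture: h↦a.
  (∃c ∃h (P(c) ∧ ¬P(h))) ∨ (∃a ¬P(a))
Extract every quantifier outward, since the variables are now distinct and don't occur free across branches:
  ∃c ∃h ∃a (P(c) ∧ ¬P(h) ∨ ¬P(a))

∃c ∃h ∃a (P(c) ∧ ¬P(h) ∨ ¬P(a))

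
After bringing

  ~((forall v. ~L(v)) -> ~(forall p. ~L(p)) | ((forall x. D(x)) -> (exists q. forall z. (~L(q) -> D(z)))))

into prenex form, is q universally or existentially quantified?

First replace A → B with ¬A ∨ B.
  ~(~(forall v. ~L(v)) | ~(forall p. ~L(p)) | ~(forall x. D(x)) | (exists q. forall z. (~~L(q) | D(z))))
Drive negations inward (¬∀x A ≡ ∃x ¬A, ¬∃x A ≡ ∀x ¬A, De Morgan for ∧/∨):
  (forall v. ~L(v)) & (forall p. ~L(p)) & (forall x. D(x)) & (forall q. exists z. (~L(q) & ~D(z)))
Pull the quantifiers to the front (each side's bound variable is not free in the other side):
  forall v. forall p. forall x. forall q. exists z. (~L(v) & ~L(p) & D(x) & ~L(q) & ~D(z))
The quantifier exists q sits under an odd number of negations (counting the antecedent side of each →), so it flips to forall q.

universal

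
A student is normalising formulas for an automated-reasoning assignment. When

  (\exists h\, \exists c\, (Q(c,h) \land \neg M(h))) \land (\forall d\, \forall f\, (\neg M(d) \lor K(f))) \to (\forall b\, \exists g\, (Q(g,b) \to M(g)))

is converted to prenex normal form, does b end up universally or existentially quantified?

First replace A → B with ¬A ∨ B.
  \neg ((\exists h\, \exists c\, (Q(c,h) \land \neg M(h))) \land (\forall d\, \forall f\, (\neg M(d) \lor K(f)))) \lor (\forall b\, \exists g\, (\neg Q(g,b) \lor M(g)))
Push ¬ through the quantifiers and connectives to reach negation normal form:
  (\forall h\, \forall c\, (\neg Q(c,h) \lor M(h))) \lor (\exists d\, \exists f\, (M(d) \land \neg K(f))) \lor (\forall b\, \exists g\, (\neg Q(g,b) \lor M(g)))
All bound variables are already distinct, so no renaming is needed.
Pull the quantifiers to the front (each side's bound variable is not free in the other side):
  \forall h\, \forall c\, \exists d\, \exists f\, \forall b\, \exists g\, (\neg Q(c,h) \lor M(h) \lor M(d) \land \neg K(f) \lor \neg Q(g,b) \lor M(g))
The quantifier \forall b sits under an even number of negations (counting the antecedent side of each →), so it remains universal.

universal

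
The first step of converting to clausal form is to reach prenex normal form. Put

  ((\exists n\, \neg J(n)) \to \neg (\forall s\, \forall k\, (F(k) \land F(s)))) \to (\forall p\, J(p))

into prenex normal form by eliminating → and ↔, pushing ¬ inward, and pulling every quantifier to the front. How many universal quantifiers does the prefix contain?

Eliminate → and ↔ using ¬ and ∨.
  \neg (\neg (\exists n\, \neg J(n)) \lor \neg (\forall s\, \forall k\, (F(k) \land F(s)))) \lor (\forall p\, J(p))
Move each ¬ inward, flipping quantifiers it crosses:
  (\exists n\, \neg J(n)) \land (\forall s\, \forall k\, (F(k) \land F(s))) \lor (\forall p\, J(p))
Extract every quantifier outward, since the variables are now distinct and don't occur free across branches:
  \exists n\, \forall s\, \forall k\, \forall p\, (\neg J(n) \land F(k) \land F(s) \lor J(p))
The prefix is \exists n \forall s \forall k \forall p: 3 universal, 1 existential.

3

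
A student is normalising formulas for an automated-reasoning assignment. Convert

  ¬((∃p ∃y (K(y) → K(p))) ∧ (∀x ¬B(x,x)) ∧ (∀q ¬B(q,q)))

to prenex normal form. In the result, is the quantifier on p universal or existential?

universal

Rewrite implications/biconditionals: A → B as ¬A ∨ B.
  ¬((∃p ∃y (¬K(y) ∨ K(p))) ∧ (∀x ¬B(x,x)) ∧ (∀q ¬B(q,q)))
Move each ¬ inward, flipping quantifiers it crosses:
  (∀p ∀y (K(y) ∧ ¬K(p))) ∨ (∃x B(x,x)) ∨ (∃q B(q,q))
All bound variables are already distinct, so no renaming is needed.
Finally move all quantifiers to the prefix:
  ∀p ∀y ∃x ∃q (K(y) ∧ ¬K(p) ∨ B(x,x) ∨ B(q,q))
The quantifier ∃p sits under an odd number of negations (counting the antecedent side of each →), so it flips to ∀p.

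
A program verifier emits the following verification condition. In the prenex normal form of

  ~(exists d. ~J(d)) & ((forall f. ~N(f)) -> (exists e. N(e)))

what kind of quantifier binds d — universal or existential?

universal

Rewrite implications/biconditionals: A → B as ¬A ∨ B.
  ~(exists d. ~J(d)) & (~(forall f. ~N(f)) | (exists e. N(e)))
Move each ¬ inward, flipping quantifiers it crosses:
  (forall d. J(d)) & ((exists f. N(f)) | (exists e. N(e)))
All bound variables are already distinct, so no renaming is needed.
Pull the quantifiers to the front (each side's bound variable is not free in the other side):
  forall d. exists f. exists e. (J(d) & (N(f) | N(e)))
The quantifier exists d sits under an odd number of negations (counting the antecedent side of each →), so it flips to forall d.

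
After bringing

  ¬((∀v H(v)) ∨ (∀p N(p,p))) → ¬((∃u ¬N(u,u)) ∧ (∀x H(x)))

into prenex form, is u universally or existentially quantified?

universal

First replace A → B with ¬A ∨ B.
  ¬¬((∀v H(v)) ∨ (∀p N(p,p))) ∨ ¬((∃u ¬N(u,u)) ∧ (∀x H(x)))
Move each ¬ inward, flipping quantifiers it crosses:
  (∀v H(v)) ∨ (∀p N(p,p)) ∨ (∀u N(u,u)) ∨ (∃x ¬H(x))
Extract every quantifier outward, since the variables are now distinct and don't occur free across branches:
  ∀v ∀p ∀u ∃x (H(v) ∨ N(p,p) ∨ N(u,u) ∨ ¬H(x))
The quantifier ∃u sits under an odd number of negations (counting the antecedent side of each →), so it flips to ∀u.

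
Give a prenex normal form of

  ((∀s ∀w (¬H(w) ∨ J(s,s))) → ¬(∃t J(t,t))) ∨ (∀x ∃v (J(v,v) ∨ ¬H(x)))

∃s ∃w ∀t ∀x ∃v (H(w) ∧ ¬J(s,s) ∨ ¬J(t,t) ∨ J(v,v) ∨ ¬H(x))

First replace A → B with ¬A ∨ B.
  ¬(∀s ∀w (¬H(w) ∨ J(s,s))) ∨ ¬(∃t J(t,t)) ∨ (∀x ∃v (J(v,v) ∨ ¬H(x)))
Move each ¬ inward, flipping quantifiers it crosses:
  (∃s ∃w (H(w) ∧ ¬J(s,s))) ∨ (∀t ¬J(t,t)) ∨ (∀x ∃v (J(v,v) ∨ ¬H(x)))
All bound variables are already distinct, so no renaming is needed.
Finally move all quantifiers to the prefix:
  ∃s ∃w ∀t ∀x ∃v (H(w) ∧ ¬J(s,s) ∨ ¬J(t,t) ∨ J(v,v) ∨ ¬H(x))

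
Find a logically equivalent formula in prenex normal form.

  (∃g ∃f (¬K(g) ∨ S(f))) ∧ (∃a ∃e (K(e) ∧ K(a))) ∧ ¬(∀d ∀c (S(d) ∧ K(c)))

Move each ¬ inward, flipping quantifiers it crosses:
  (∃g ∃f (¬K(g) ∨ S(f))) ∧ (∃a ∃e (K(e) ∧ K(a))) ∧ (∃d ∃c (¬S(d) ∨ ¬K(c)))
All bound variables are already distinct, so no renaming is needed.
Extract every quantifier outward, since the variables are now distinct and don't occur free across branches:
  ∃g ∃f ∃a ∃e ∃d ∃c ((¬K(g) ∨ S(f)) ∧ K(e) ∧ K(a) ∧ (¬S(d) ∨ ¬K(c)))

∃g ∃f ∃a ∃e ∃d ∃c ((¬K(g) ∨ S(f)) ∧ K(e) ∧ K(a) ∧ (¬S(d) ∨ ¬K(c)))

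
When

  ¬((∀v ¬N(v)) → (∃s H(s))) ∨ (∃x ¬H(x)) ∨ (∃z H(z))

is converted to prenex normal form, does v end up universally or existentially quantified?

Eliminate → and ↔ using ¬ and ∨.
  ¬(¬(∀v ¬N(v)) ∨ (∃s H(s))) ∨ (∃x ¬H(x)) ∨ (∃z H(z))
Push ¬ through the quantifiers and connectives to reach negation normal form:
  (∀v ¬N(v)) ∧ (∀s ¬H(s)) ∨ (∃x ¬H(x)) ∨ (∃z H(z))
All bound variables are already distinct, so no renaming is needed.
Extract every quantifier outward, since the variables are now distinct and don't occur free across branches:
  ∀v ∀s ∃x ∃z (¬N(v) ∧ ¬H(s) ∨ ¬H(x) ∨ H(z))
The quantifier ∀v sits under an even number of negations (counting the antecedent side of each →), so it remains universal.

universal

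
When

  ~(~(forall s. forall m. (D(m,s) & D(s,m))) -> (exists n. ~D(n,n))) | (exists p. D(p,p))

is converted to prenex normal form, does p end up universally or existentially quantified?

existential

Eliminate → and ↔ using ¬ and ∨.
  ~(~~(forall s. forall m. (D(m,s) & D(s,m))) | (exists n. ~D(n,n))) | (exists p. D(p,p))
Move each ¬ inward, flipping quantifiers it crosses:
  (exists s. exists m. (~D(m,s) | ~D(s,m))) & (forall n. D(n,n)) | (exists p. D(p,p))
All bound variables are already distinct, so no renaming is needed.
Pull the quantifiers to the front (each side's bound variable is not free in the other side):
  exists s. exists m. forall n. exists p. ((~D(m,s) | ~D(s,m)) & D(n,n) | D(p,p))
The quantifier exists p sits under an even number of negations (counting the antecedent side of each →), so it remains existential.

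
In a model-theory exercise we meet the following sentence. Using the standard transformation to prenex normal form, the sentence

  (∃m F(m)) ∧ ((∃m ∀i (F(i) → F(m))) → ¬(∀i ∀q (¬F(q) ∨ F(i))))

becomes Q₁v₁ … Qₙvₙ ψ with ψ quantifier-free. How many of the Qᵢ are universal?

First replace A → B with ¬A ∨ B.
  (∃m F(m)) ∧ (¬(∃m ∀i (¬F(i) ∨ F(m))) ∨ ¬(∀i ∀q (¬F(q) ∨ F(i))))
Move each ¬ inward, flipping quantifiers it crosses:
  (∃m F(m)) ∧ ((∀m ∃i (F(i) ∧ ¬F(m))) ∨ (∃i ∃q (F(q) ∧ ¬F(i))))
Give each quantifier a distinct variable: m↦u1, i↦w1.
  (∃m F(m)) ∧ ((∀u1 ∃i (F(i) ∧ ¬F(u1))) ∨ (∃w1 ∃q (F(q) ∧ ¬F(w1))))
Pull the quantifiers to the front (each side's bound variable is not free in the other side):
  ∃m ∀u1 ∃i ∃w1 ∃q (F(m) ∧ (F(i) ∧ ¬F(u1) ∨ F(q) ∧ ¬F(w1)))
The prefix is ∃m ∀u1 ∃i ∃w1 ∃q: 1 universal, 4 existential.

1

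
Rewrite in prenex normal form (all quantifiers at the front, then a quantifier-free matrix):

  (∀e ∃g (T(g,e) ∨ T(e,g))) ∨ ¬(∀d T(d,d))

Push ¬ through the quantifiers and connectives to reach negation normal form:
  (∀e ∃g (T(g,e) ∨ T(e,g))) ∨ (∃d ¬T(d,d))
All bound variables are already distinct, so no renaming is needed.
Pull the quantifiers to the front (each side's bound variable is not free in the other side):
  ∀e ∃g ∃d (T(g,e) ∨ T(e,g) ∨ ¬T(d,d))

∀e ∃g ∃d (T(g,e) ∨ T(e,g) ∨ ¬T(d,d))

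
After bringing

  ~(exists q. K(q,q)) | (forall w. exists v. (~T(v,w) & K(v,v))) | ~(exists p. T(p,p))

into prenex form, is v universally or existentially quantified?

Drive negations inward (¬∀x A ≡ ∃x ¬A, ¬∃x A ≡ ∀x ¬A, De Morgan for ∧/∨):
  (forall q. ~K(q,q)) | (forall w. exists v. (~T(v,w) & K(v,v))) | (forall p. ~T(p,p))
All bound variables are already distinct, so no renaming is needed.
Finally move all quantifiers to the prefix:
  forall q. forall w. exists v. forall p. (~K(q,q) | ~T(v,w) & K(v,v) | ~T(p,p))
The quantifier exists v sits under an even number of negations, so it remains existential.

existential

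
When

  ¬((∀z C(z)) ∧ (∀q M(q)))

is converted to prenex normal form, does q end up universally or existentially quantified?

existential

Drive negations inward (¬∀x A ≡ ∃x ¬A, ¬∃x A ≡ ∀x ¬A, De Morgan for ∧/∨):
  (∃z ¬C(z)) ∨ (∃q ¬M(q))
Extract every quantifier outward, since the variables are now distinct and don't occur free across branches:
  ∃z ∃q (¬C(z) ∨ ¬M(q))
The quantifier ∀q sits under an odd number of negations, so it flips to ∃q.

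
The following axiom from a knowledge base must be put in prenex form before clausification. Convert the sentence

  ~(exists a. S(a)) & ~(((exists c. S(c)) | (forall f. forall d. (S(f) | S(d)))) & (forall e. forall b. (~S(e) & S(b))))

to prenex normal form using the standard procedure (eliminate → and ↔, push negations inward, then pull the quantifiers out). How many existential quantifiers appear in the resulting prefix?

Push ¬ through the quantifiers and connectives to reach negation normal form:
  (forall a. ~S(a)) & ((forall c. ~S(c)) & (exists f. exists d. (~S(f) & ~S(d))) | (exists e. exists b. (S(e) | ~S(b))))
Finally move all quantifiers to the prefix:
  forall a. forall c. exists f. exists d. exists e. exists b. (~S(a) & (~S(c) & ~S(f) & ~S(d) | S(e) | ~S(b)))
The prefix is forall a forall c exists f exists d exists e exists b: 2 universal, 4 existential.

4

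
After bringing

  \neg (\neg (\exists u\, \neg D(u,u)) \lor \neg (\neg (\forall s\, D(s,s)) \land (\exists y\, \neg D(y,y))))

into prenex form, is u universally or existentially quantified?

Push ¬ through the quantifiers and connectives to reach negation normal form:
  (\exists u\, \neg D(u,u)) \land (\exists s\, \neg D(s,s)) \land (\exists y\, \neg D(y,y))
Extract every quantifier outward, since the variables are now distinct and don't occur free across branches:
  \exists u\, \exists s\, \exists y\, (\neg D(u,u) \land \neg D(s,s) \land \neg D(y,y))
The quantifier \exists u sits under an even number of negations, so it remains existential.

existential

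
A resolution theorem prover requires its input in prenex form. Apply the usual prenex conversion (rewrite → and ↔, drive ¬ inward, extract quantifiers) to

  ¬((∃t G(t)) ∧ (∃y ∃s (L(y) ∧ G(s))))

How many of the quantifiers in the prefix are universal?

3

Drive negations inward (¬∀x A ≡ ∃x ¬A, ¬∃x A ≡ ∀x ¬A, De Morgan for ∧/∨):
  (∀t ¬G(t)) ∨ (∀y ∀s (¬L(y) ∨ ¬G(s)))
All bound variables are already distinct, so no renaming is needed.
Finally move all quantifiers to the prefix:
  ∀t ∀y ∀s (¬G(t) ∨ ¬L(y) ∨ ¬G(s))
The prefix is ∀t ∀y ∀s: 3 universal, 0 existential.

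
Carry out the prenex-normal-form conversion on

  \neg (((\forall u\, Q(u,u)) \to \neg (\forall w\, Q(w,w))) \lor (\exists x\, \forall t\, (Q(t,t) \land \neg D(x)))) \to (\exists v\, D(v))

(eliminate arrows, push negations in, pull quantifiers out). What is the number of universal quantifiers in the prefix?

1

Rewrite implications/biconditionals: A → B as ¬A ∨ B.
  \neg \neg (\neg (\forall u\, Q(u,u)) \lor \neg (\forall w\, Q(w,w)) \lor (\exists x\, \forall t\, (Q(t,t) \land \neg D(x)))) \lor (\exists v\, D(v))
Push ¬ through the quantifiers and connectives to reach negation normal form:
  (\exists u\, \neg Q(u,u)) \lor (\exists w\, \neg Q(w,w)) \lor (\exists x\, \forall t\, (Q(t,t) \land \neg D(x))) \lor (\exists v\, D(v))
All bound variables are already distinct, so no renaming is needed.
Pull the quantifiers to the front (each side's bound variable is not free in the other side):
  \exists u\, \exists w\, \exists x\, \forall t\, \exists v\, (\neg Q(u,u) \lor \neg Q(w,w) \lor Q(t,t) \land \neg D(x) \lor D(v))
The prefix is \exists u \exists w \exists x \forall t \exists v: 1 universal, 4 existential.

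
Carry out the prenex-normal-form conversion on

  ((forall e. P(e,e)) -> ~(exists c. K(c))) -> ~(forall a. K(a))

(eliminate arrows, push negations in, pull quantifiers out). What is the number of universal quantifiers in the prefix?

First replace A → B with ¬A ∨ B.
  ~(~(forall e. P(e,e)) | ~(exists c. K(c))) | ~(forall a. K(a))
Push ¬ through the quantifiers and connectives to reach negation normal form:
  (forall e. P(e,e)) & (exists c. K(c)) | (exists a. ~K(a))
Extract every quantifier outward, since the variables are now distinct and don't occur free across branches:
  forall e. exists c. exists a. (P(e,e) & K(c) | ~K(a))
The prefix is forall e exists c exists a: 1 universal, 2 existential.

1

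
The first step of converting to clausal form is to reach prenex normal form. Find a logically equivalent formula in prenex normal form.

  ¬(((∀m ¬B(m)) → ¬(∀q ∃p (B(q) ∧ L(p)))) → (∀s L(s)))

Rewrite implications/biconditionals: A → B as ¬A ∨ B.
  ¬(¬(¬(∀m ¬B(m)) ∨ ¬(∀q ∃p (B(q) ∧ L(p)))) ∨ (∀s L(s)))
Push ¬ through the quantifiers and connectives to reach negation normal form:
  ((∃m B(m)) ∨ (∃q ∀p (¬B(q) ∨ ¬L(p)))) ∧ (∃s ¬L(s))
All bound variables are already distinct, so no renaming is needed.
Pull the quantifiers to the front (each side's bound variable is not free in the other side):
  ∃m ∃q ∀p ∃s ((B(m) ∨ ¬B(q) ∨ ¬L(p)) ∧ ¬L(s))

∃m ∃q ∀p ∃s ((B(m) ∨ ¬B(q) ∨ ¬L(p)) ∧ ¬L(s))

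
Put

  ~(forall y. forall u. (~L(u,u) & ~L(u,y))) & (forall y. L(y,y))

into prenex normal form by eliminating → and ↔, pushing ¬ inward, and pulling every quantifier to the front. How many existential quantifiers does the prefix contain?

2

Drive negations inward (¬∀x A ≡ ∃x ¬A, ¬∃x A ≡ ∀x ¬A, De Morgan for ∧/∨):
  (exists y. exists u. (L(u,u) | L(u,y))) & (forall y. L(y,y))
Rename bound variables to avoid capture: y↦z.
  (exists y. exists u. (L(u,u) | L(u,y))) & (forall z. L(z,z))
Pull the quantifiers to the front (each side's bound variable is not free in the other side):
  exists y. exists u. forall z. ((L(u,u) | L(u,y)) & L(z,z))
The prefix is exists y exists u forall z: 1 universal, 2 existential.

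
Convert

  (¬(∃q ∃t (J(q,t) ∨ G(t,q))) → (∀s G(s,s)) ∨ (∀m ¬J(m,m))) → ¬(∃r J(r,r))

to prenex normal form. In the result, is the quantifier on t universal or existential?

universal

Eliminate → and ↔ using ¬ and ∨.
  ¬(¬¬(∃q ∃t (J(q,t) ∨ G(t,q))) ∨ (∀s G(s,s)) ∨ (∀m ¬J(m,m))) ∨ ¬(∃r J(r,r))
Move each ¬ inward, flipping quantifiers it crosses:
  (∀q ∀t (¬J(q,t) ∧ ¬G(t,q))) ∧ (∃s ¬G(s,s)) ∧ (∃m J(m,m)) ∨ (∀r ¬J(r,r))
Finally move all quantifiers to the prefix:
  ∀q ∀t ∃s ∃m ∀r (¬J(q,t) ∧ ¬G(t,q) ∧ ¬G(s,s) ∧ J(m,m) ∨ ¬J(r,r))
The quantifier ∃t sits under an odd number of negations (counting the antecedent side of each →), so it flips to ∀t.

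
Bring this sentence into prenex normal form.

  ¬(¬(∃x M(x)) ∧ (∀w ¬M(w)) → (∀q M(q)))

∀x ∀w ∃q (¬M(x) ∧ ¬M(w) ∧ ¬M(q))

Eliminate → and ↔ using ¬ and ∨.
  ¬(¬(¬(∃x M(x)) ∧ (∀w ¬M(w))) ∨ (∀q M(q)))
Move each ¬ inward, flipping quantifiers it crosses:
  (∀x ¬M(x)) ∧ (∀w ¬M(w)) ∧ (∃q ¬M(q))
All bound variables are already distinct, so no renaming is needed.
Pull the quantifiers to the front (each side's bound variable is not free in the other side):
  ∀x ∀w ∃q (¬M(x) ∧ ¬M(w) ∧ ¬M(q))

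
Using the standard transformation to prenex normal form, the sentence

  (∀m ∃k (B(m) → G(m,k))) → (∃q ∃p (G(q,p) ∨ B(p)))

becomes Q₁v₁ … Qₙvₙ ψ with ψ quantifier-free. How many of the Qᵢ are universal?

Rewrite implications/biconditionals: A → B as ¬A ∨ B.
  ¬(∀m ∃k (¬B(m) ∨ G(m,k))) ∨ (∃q ∃p (G(q,p) ∨ B(p)))
Move each ¬ inward, flipping quantifiers it crosses:
  (∃m ∀k (B(m) ∧ ¬G(m,k))) ∨ (∃q ∃p (G(q,p) ∨ B(p)))
All bound variables are already distinct, so no renaming is needed.
Extract every quantifier outward, since the variables are now distinct and don't occur free across branches:
  ∃m ∀k ∃q ∃p (B(m) ∧ ¬G(m,k) ∨ G(q,p) ∨ B(p))
The prefix is ∃m ∀k ∃q ∃p: 1 universal, 3 existential.

1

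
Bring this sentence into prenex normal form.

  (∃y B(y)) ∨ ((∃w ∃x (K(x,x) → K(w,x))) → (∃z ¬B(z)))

∃y ∀w ∀x ∃z (B(y) ∨ K(x,x) ∧ ¬K(w,x) ∨ ¬B(z))

First replace A → B with ¬A ∨ B.
  (∃y B(y)) ∨ ¬(∃w ∃x (¬K(x,x) ∨ K(w,x))) ∨ (∃z ¬B(z))
Move each ¬ inward, flipping quantifiers it crosses:
  (∃y B(y)) ∨ (∀w ∀x (K(x,x) ∧ ¬K(w,x))) ∨ (∃z ¬B(z))
Finally move all quantifiers to the prefix:
  ∃y ∀w ∀x ∃z (B(y) ∨ K(x,x) ∧ ¬K(w,x) ∨ ¬B(z))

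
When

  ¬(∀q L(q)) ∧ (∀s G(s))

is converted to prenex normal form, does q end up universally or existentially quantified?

existential

Move each ¬ inward, flipping quantifiers it crosses:
  (∃q ¬L(q)) ∧ (∀s G(s))
Extract every quantifier outward, since the variables are now distinct and don't occur free across branches:
  ∃q ∀s (¬L(q) ∧ G(s))
The quantifier ∀q sits under an odd number of negations, so it flips to ∃q.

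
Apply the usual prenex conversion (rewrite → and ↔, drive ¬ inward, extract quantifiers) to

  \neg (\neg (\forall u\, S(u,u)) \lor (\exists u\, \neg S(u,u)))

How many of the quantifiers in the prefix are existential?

0

Drive negations inward (¬∀x A ≡ ∃x ¬A, ¬∃x A ≡ ∀x ¬A, De Morgan for ∧/∨):
  (\forall u\, S(u,u)) \land (\forall u\, S(u,u))
Standardize variables apart so no two quantifiers bind the same name: u↦c.
  (\forall u\, S(u,u)) \land (\forall c\, S(c,c))
Pull the quantifiers to the front (each side's bound variable is not free in the other side):
  \forall u\, \forall c\, (S(u,u) \land S(c,c))
The prefix is \forall u \forall c: 2 universal, 0 existential.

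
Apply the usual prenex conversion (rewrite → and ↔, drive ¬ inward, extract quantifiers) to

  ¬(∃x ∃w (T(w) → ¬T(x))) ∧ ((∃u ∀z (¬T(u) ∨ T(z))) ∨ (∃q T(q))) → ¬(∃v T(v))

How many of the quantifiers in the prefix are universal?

Eliminate → and ↔ using ¬ and ∨.
  ¬(¬(∃x ∃w (¬T(w) ∨ ¬T(x))) ∧ ((∃u ∀z (¬T(u) ∨ T(z))) ∨ (∃q T(q)))) ∨ ¬(∃v T(v))
Drive negations inward (¬∀x A ≡ ∃x ¬A, ¬∃x A ≡ ∀x ¬A, De Morgan for ∧/∨):
  (∃x ∃w (¬T(w) ∨ ¬T(x))) ∨ (∀u ∃z (T(u) ∧ ¬T(z))) ∧ (∀q ¬T(q)) ∨ (∀v ¬T(v))
Pull the quantifiers to the front (each side's bound variable is not free in the other side):
  ∃x ∃w ∀u ∃z ∀q ∀v (¬T(w) ∨ ¬T(x) ∨ T(u) ∧ ¬T(z) ∧ ¬T(q) ∨ ¬T(v))
The prefix is ∃x ∃w ∀u ∃z ∀q ∀v: 3 universal, 3 existential.

3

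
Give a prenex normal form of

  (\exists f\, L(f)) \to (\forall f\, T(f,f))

Eliminate → and ↔ using ¬ and ∨.
  \neg (\exists f\, L(f)) \lor (\forall f\, T(f,f))
Drive negations inward (¬∀x A ≡ ∃x ¬A, ¬∃x A ≡ ∀x ¬A, De Morgan for ∧/∨):
  (\forall f\, \neg L(f)) \lor (\forall f\, T(f,f))
Standardize variables apart so no two quantifiers bind the same name: f↦w.
  (\forall f\, \neg L(f)) \lor (\forall w\, T(w,w))
Finally move all quantifiers to the prefix:
  \forall f\, \forall w\, (\neg L(f) \lor T(w,w))

\forall f\, \forall w\, (\neg L(f) \lor T(w,w))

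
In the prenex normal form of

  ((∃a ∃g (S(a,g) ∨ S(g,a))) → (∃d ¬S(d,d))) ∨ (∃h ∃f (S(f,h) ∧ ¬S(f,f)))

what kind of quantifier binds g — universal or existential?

First replace A → B with ¬A ∨ B.
  ¬(∃a ∃g (S(a,g) ∨ S(g,a))) ∨ (∃d ¬S(d,d)) ∨ (∃h ∃f (S(f,h) ∧ ¬S(f,f)))
Move each ¬ inward, flipping quantifiers it crosses:
  (∀a ∀g (¬S(a,g) ∧ ¬S(g,a))) ∨ (∃d ¬S(d,d)) ∨ (∃h ∃f (S(f,h) ∧ ¬S(f,f)))
All bound variables are already distinct, so no renaming is needed.
Finally move all quantifiers to the prefix:
  ∀a ∀g ∃d ∃h ∃f (¬S(a,g) ∧ ¬S(g,a) ∨ ¬S(d,d) ∨ S(f,h) ∧ ¬S(f,f))
The quantifier ∃g sits under an odd number of negations (counting the antecedent side of each →), so it flips to ∀g.

universal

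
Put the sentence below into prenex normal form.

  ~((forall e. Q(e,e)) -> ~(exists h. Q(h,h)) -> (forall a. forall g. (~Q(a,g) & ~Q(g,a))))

Eliminate → and ↔ using ¬ and ∨.
  ~(~(forall e. Q(e,e)) | ~~(exists h. Q(h,h)) | (forall a. forall g. (~Q(a,g) & ~Q(g,a))))
Drive negations inward (¬∀x A ≡ ∃x ¬A, ¬∃x A ≡ ∀x ¬A, De Morgan for ∧/∨):
  (forall e. Q(e,e)) & (forall h. ~Q(h,h)) & (exists a. exists g. (Q(a,g) | Q(g,a)))
All bound variables are already distinct, so no renaming is needed.
Extract every quantifier outward, since the variables are now distinct and don't occur free across branches:
  forall e. forall h. exists a. exists g. (Q(e,e) & ~Q(h,h) & (Q(a,g) | Q(g,a)))

forall e. forall h. exists a. exists g. (Q(e,e) & ~Q(h,h) & (Q(a,g) | Q(g,a)))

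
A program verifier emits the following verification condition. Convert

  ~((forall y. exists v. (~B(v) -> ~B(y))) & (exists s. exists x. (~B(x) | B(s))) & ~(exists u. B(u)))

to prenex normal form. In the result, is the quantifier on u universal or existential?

existential

First replace A → B with ¬A ∨ B.
  ~((forall y. exists v. (~~B(v) | ~B(y))) & (exists s. exists x. (~B(x) | B(s))) & ~(exists u. B(u)))
Push ¬ through the quantifiers and connectives to reach negation normal form:
  (exists y. forall v. (~B(v) & B(y))) | (forall s. forall x. (B(x) & ~B(s))) | (exists u. B(u))
All bound variables are already distinct, so no renaming is needed.
Extract every quantifier outward, since the variables are now distinct and don't occur free across branches:
  exists y. forall v. forall s. forall x. exists u. (~B(v) & B(y) | B(x) & ~B(s) | B(u))
The quantifier exists u sits under an even number of negations (counting the antecedent side of each →), so it remains existential.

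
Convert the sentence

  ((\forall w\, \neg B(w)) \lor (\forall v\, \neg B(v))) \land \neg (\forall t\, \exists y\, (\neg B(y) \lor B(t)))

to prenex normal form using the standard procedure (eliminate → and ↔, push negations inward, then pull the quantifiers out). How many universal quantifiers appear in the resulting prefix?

Drive negations inward (¬∀x A ≡ ∃x ¬A, ¬∃x A ≡ ∀x ¬A, De Morgan for ∧/∨):
  ((\forall w\, \neg B(w)) \lor (\forall v\, \neg B(v))) \land (\exists t\, \forall y\, (B(y) \land \neg B(t)))
Finally move all quantifiers to the prefix:
  \forall w\, \forall v\, \exists t\, \forall y\, ((\neg B(w) \lor \neg B(v)) \land B(y) \land \neg B(t))
The prefix is \forall w \forall v \exists t \forall y: 3 universal, 1 existential.

3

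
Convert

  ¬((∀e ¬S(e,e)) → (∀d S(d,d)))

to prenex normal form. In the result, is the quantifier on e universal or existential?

Eliminate → and ↔ using ¬ and ∨.
  ¬(¬(∀e ¬S(e,e)) ∨ (∀d S(d,d)))
Push ¬ through the quantifiers and connectives to reach negation normal form:
  (∀e ¬S(e,e)) ∧ (∃d ¬S(d,d))
Finally move all quantifiers to the prefix:
  ∀e ∃d (¬S(e,e) ∧ ¬S(d,d))
The quantifier ∀e sits under an even number of negations (counting the antecedent side of each →), so it remains universal.

universal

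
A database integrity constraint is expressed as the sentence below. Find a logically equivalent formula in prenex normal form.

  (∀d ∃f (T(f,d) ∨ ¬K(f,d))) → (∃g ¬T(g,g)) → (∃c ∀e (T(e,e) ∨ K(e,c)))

First replace A → B with ¬A ∨ B.
  ¬(∀d ∃f (T(f,d) ∨ ¬K(f,d))) ∨ ¬(∃g ¬T(g,g)) ∨ (∃c ∀e (T(e,e) ∨ K(e,c)))
Move each ¬ inward, flipping quantifiers it crosses:
  (∃d ∀f (¬T(f,d) ∧ K(f,d))) ∨ (∀g T(g,g)) ∨ (∃c ∀e (T(e,e) ∨ K(e,c)))
Extract every quantifier outward, since the variables are now distinct and don't occur free across branches:
  ∃d ∀f ∀g ∃c ∀e (¬T(f,d) ∧ K(f,d) ∨ T(g,g) ∨ T(e,e) ∨ K(e,c))

∃d ∀f ∀g ∃c ∀e (¬T(f,d) ∧ K(f,d) ∨ T(g,g) ∨ T(e,e) ∨ K(e,c))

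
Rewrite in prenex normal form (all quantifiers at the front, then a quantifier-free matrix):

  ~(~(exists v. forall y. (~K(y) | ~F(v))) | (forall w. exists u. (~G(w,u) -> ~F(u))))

Rewrite implications/biconditionals: A → B as ¬A ∨ B.
  ~(~(exists v. forall y. (~K(y) | ~F(v))) | (forall w. exists u. (~~G(w,u) | ~F(u))))
Move each ¬ inward, flipping quantifiers it crosses:
  (exists v. forall y. (~K(y) | ~F(v))) & (exists w. forall u. (~G(w,u) & F(u)))
All bound variables are already distinct, so no renaming is needed.
Extract every quantifier outward, since the variables are now distinct and don't occur free across branches:
  exists v. forall y. exists w. forall u. ((~K(y) | ~F(v)) & ~G(w,u) & F(u))

exists v. forall y. exists w. forall u. ((~K(y) | ~F(v)) & ~G(w,u) & F(u))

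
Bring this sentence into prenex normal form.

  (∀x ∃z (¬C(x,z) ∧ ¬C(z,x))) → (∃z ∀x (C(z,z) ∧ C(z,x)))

∃x ∀z ∃t ∀x1 (C(x,z) ∨ C(z,x) ∨ C(t,t) ∧ C(t,x1))

First replace A → B with ¬A ∨ B.
  ¬(∀x ∃z (¬C(x,z) ∧ ¬C(z,x))) ∨ (∃z ∀x (C(z,z) ∧ C(z,x)))
Move each ¬ inward, flipping quantifiers it crosses:
  (∃x ∀z (C(x,z) ∨ C(z,x))) ∨ (∃z ∀x (C(z,z) ∧ C(z,x)))
Give each quantifier a distinct variable: z↦t, x↦x1.
  (∃x ∀z (C(x,z) ∨ C(z,x))) ∨ (∃t ∀x1 (C(t,t) ∧ C(t,x1)))
Finally move all quantifiers to the prefix:
  ∃x ∀z ∃t ∀x1 (C(x,z) ∨ C(z,x) ∨ C(t,t) ∧ C(t,x1))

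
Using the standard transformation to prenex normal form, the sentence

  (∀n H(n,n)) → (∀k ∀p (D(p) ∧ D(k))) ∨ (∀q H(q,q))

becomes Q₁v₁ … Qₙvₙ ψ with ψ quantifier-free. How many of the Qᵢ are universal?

Rewrite implications/biconditionals: A → B as ¬A ∨ B.
  ¬(∀n H(n,n)) ∨ (∀k ∀p (D(p) ∧ D(k))) ∨ (∀q H(q,q))
Push ¬ through the quantifiers and connectives to reach negation normal form:
  (∃n ¬H(n,n)) ∨ (∀k ∀p (D(p) ∧ D(k))) ∨ (∀q H(q,q))
All bound variables are already distinct, so no renaming is needed.
Extract every quantifier outward, since the variables are now distinct and don't occur free across branches:
  ∃n ∀k ∀p ∀q (¬H(n,n) ∨ D(p) ∧ D(k) ∨ H(q,q))
The prefix is ∃n ∀k ∀p ∀q: 3 universal, 1 existential.

3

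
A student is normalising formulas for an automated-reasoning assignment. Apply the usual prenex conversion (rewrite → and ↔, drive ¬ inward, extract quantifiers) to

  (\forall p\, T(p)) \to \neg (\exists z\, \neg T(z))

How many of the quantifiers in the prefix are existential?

Eliminate → and ↔ using ¬ and ∨.
  \neg (\forall p\, T(p)) \lor \neg (\exists z\, \neg T(z))
Push ¬ through the quantifiers and connectives to reach negation normal form:
  (\exists p\, \neg T(p)) \lor (\forall z\, T(z))
Extract every quantifier outward, since the variables are now distinct and don't occur free across branches:
  \exists p\, \forall z\, (\neg T(p) \lor T(z))
The prefix is \exists p \forall z: 1 universal, 1 existential.

1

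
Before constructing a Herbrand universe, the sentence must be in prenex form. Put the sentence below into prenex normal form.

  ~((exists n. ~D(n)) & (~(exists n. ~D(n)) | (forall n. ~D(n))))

forall n. exists u. exists v1. (D(n) | ~D(u) & D(v1))

Move each ¬ inward, flipping quantifiers it crosses:
  (forall n. D(n)) | (exists n. ~D(n)) & (exists n. D(n))
Give each quantifier a distinct variable: n↦u, n↦v1.
  (forall n. D(n)) | (exists u. ~D(u)) & (exists v1. D(v1))
Pull the quantifiers to the front (each side's bound variable is not free in the other side):
  forall n. exists u. exists v1. (D(n) | ~D(u) & D(v1))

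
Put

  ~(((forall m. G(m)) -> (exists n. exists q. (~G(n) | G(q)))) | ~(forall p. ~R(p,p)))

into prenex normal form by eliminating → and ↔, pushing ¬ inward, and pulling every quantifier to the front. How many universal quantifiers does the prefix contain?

4

Eliminate → and ↔ using ¬ and ∨.
  ~(~(forall m. G(m)) | (exists n. exists q. (~G(n) | G(q))) | ~(forall p. ~R(p,p)))
Move each ¬ inward, flipping quantifiers it crosses:
  (forall m. G(m)) & (forall n. forall q. (G(n) & ~G(q))) & (forall p. ~R(p,p))
Extract every quantifier outward, since the variables are now distinct and don't occur free across branches:
  forall m. forall n. forall q. forall p. (G(m) & G(n) & ~G(q) & ~R(p,p))
The prefix is forall m forall n forall q forall p: 4 universal, 0 existential.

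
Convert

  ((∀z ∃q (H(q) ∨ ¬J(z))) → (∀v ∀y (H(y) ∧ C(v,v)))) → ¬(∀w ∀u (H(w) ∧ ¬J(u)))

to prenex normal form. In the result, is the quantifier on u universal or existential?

existential

Rewrite implications/biconditionals: A → B as ¬A ∨ B.
  ¬(¬(∀z ∃q (H(q) ∨ ¬J(z))) ∨ (∀v ∀y (H(y) ∧ C(v,v)))) ∨ ¬(∀w ∀u (H(w) ∧ ¬J(u)))
Move each ¬ inward, flipping quantifiers it crosses:
  (∀z ∃q (H(q) ∨ ¬J(z))) ∧ (∃v ∃y (¬H(y) ∨ ¬C(v,v))) ∨ (∃w ∃u (¬H(w) ∨ J(u)))
All bound variables are already distinct, so no renaming is needed.
Extract every quantifier outward, since the variables are now distinct and don't occur free across branches:
  ∀z ∃q ∃v ∃y ∃w ∃u ((H(q) ∨ ¬J(z)) ∧ (¬H(y) ∨ ¬C(v,v)) ∨ ¬H(w) ∨ J(u))
The quantifier ∀u sits under an odd number of negations (counting the antecedent side of each →), so it flips to ∃u.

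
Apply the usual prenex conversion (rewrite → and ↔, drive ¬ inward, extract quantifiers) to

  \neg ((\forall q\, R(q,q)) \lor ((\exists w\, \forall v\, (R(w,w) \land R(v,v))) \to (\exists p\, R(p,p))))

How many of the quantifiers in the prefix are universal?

Eliminate → and ↔ using ¬ and ∨.
  \neg ((\forall q\, R(q,q)) \lor \neg (\exists w\, \forall v\, (R(w,w) \land R(v,v))) \lor (\exists p\, R(p,p)))
Move each ¬ inward, flipping quantifiers it crosses:
  (\exists q\, \neg R(q,q)) \land (\exists w\, \forall v\, (R(w,w) \land R(v,v))) \land (\forall p\, \neg R(p,p))
Pull the quantifiers to the front (each side's bound variable is not free in the other side):
  \exists q\, \exists w\, \forall v\, \forall p\, (\neg R(q,q) \land R(w,w) \land R(v,v) \land \neg R(p,p))
The prefix is \exists q \exists w \forall v \forall p: 2 universal, 2 existential.

2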